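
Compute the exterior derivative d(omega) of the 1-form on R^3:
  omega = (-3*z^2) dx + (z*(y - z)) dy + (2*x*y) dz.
d(omega) = (2*y + 6*z) dx ∧ dz + (2*x - y + 2*z) dy ∧ dz

For a 1-form omega = sum_i f_i dx_i, the exterior derivative is
  d(omega) = sum_{i < j} (∂f_j/∂x_i - ∂f_i/∂x_j) dx_i ∧ dx_j.
  coefficient of dx ∧ dz: ∂f_3/∂x - ∂f_1/∂z = ∂(2*x*y)/∂x - ∂(-3*z^2)/∂z = 2*y + 6*z
  coefficient of dy ∧ dz: ∂f_3/∂y - ∂f_2/∂z = ∂(2*x*y)/∂y - ∂(z*(y - z))/∂z = 2*x - y + 2*z
Assembling: d(omega) = (2*y + 6*z) dx ∧ dz + (2*x - y + 2*z) dy ∧ dz.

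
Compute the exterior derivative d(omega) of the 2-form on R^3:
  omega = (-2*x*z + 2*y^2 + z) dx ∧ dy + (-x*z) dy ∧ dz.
d(omega) = (-2*x - z + 1) dx ∧ dy ∧ dz

For a 2-form omega = sum_{i<j} g_{ij} dx_i ∧ dx_j, the exterior derivative is
  d(omega) = sum_{i<j} d(g_{ij}) ∧ dx_i ∧ dx_j = sum_{i<j, k} (∂g_{ij}/∂x_k) dx_k ∧ dx_i ∧ dx_j.
Expand each term, using dx_k ∧ dx_i ∧ dx_j = sgn(permutation) dx_{(a)} ∧ dx_{(b)} ∧ dx_{(c)} with (a < b < c) sorted:
  d(-2*x*z + 2*y^2 + z) includes (∂/∂z)(-2*x*z + 2*y^2 + z) dz = (1 - 2*x) dz, which multiplied by dx ∧ dy gives (1 - 2*x) dx ∧ dy ∧ dz
  d(-x*z) includes (∂/∂x)(-x*z) dx = (-z) dx, which multiplied by dy ∧ dz gives (-z) dx ∧ dy ∧ dz
Collecting like 3-forms: d(omega) = (-2*x - z + 1) dx ∧ dy ∧ dz.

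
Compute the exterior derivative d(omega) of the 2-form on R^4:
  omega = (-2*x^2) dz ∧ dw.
d(omega) = (-4*x) dx ∧ dz ∧ dw

For a 2-form omega = sum_{i<j} g_{ij} dx_i ∧ dx_j, the exterior derivative is
  d(omega) = sum_{i<j} d(g_{ij}) ∧ dx_i ∧ dx_j = sum_{i<j, k} (∂g_{ij}/∂x_k) dx_k ∧ dx_i ∧ dx_j.
Expand each term, using dx_k ∧ dx_i ∧ dx_j = sgn(permutation) dx_{(a)} ∧ dx_{(b)} ∧ dx_{(c)} with (a < b < c) sorted:
  d(-2*x^2) includes (∂/∂x)(-2*x^2) dx = (-4*x) dx, which multiplied by dz ∧ dw gives (-4*x) dx ∧ dz ∧ dw
Collecting like 3-forms: d(omega) = (-4*x) dx ∧ dz ∧ dw.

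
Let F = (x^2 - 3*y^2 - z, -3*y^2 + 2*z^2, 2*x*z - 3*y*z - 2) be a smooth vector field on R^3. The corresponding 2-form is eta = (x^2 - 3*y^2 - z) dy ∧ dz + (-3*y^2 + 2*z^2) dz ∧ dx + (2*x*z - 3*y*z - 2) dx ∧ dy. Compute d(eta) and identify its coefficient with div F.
d(eta) = (4*x - 9*y) dx ∧ dy ∧ dz; div F = 4*x - 9*y

For a 2-form in R^3 of the form above, applying d gives a 3-form with coefficient ∂P/∂x + ∂Q/∂y + ∂R/∂z:
  ∂P/∂x = 2*x
  ∂Q/∂y = -6*y
  ∂R/∂z = 2*x - 3*y
Sum = 4*x - 9*y, which is exactly div F.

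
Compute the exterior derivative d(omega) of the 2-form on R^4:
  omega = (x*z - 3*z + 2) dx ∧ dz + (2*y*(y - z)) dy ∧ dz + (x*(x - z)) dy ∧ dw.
d(omega) = (2*x - z) dx ∧ dy ∧ dw + (x) dy ∧ dz ∧ dw

For a 2-form omega = sum_{i<j} g_{ij} dx_i ∧ dx_j, the exterior derivative is
  d(omega) = sum_{i<j} d(g_{ij}) ∧ dx_i ∧ dx_j = sum_{i<j, k} (∂g_{ij}/∂x_k) dx_k ∧ dx_i ∧ dx_j.
Expand each term, using dx_k ∧ dx_i ∧ dx_j = sgn(permutation) dx_{(a)} ∧ dx_{(b)} ∧ dx_{(c)} with (a < b < c) sorted:
  d(x*(x - z)) includes (∂/∂x)(x*(x - z)) dx = (2*x - z) dx, which multiplied by dy ∧ dw gives (2*x - z) dx ∧ dy ∧ dw
  d(x*(x - z)) includes (∂/∂z)(x*(x - z)) dz = (-x) dz, which multiplied by dy ∧ dw gives (x) dy ∧ dz ∧ dw
Collecting like 3-forms: d(omega) = (2*x - z) dx ∧ dy ∧ dw + (x) dy ∧ dz ∧ dw.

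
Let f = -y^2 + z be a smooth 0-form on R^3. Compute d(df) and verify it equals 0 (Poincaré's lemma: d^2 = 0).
d(df) = 0

Step 1: df = sum_i (∂f/∂x_i) dx_i = (0) dx + (-2*y) dy + (1) dz.
Step 2: Apply d again. Using the 1-form formula, the coefficient of dx ∧ dy in d(df) is ∂^2 f/∂x ∂y - ∂^2 f/∂y ∂x = (0) - (0) = 0 (equality of mixed partials for smooth f).
Similarly for dx ∧ dz and dy ∧ dz — all coefficients vanish. So d(df) = 0.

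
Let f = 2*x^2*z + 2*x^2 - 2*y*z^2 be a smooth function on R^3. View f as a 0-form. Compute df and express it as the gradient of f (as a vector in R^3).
df = (4*x*(z + 1)) dx + (-2*z^2) dy + (2*x^2 - 4*y*z) dz; grad f = (4*x*(z + 1), -2*z^2, 2*x^2 - 4*y*z)

For a 0-form f, d f = (∂f/∂x) dx + (∂f/∂y) dy + (∂f/∂z) dz. The components of the vector representation are exactly the entries of grad f in Cartesian coordinates:
  ∂f/∂x = 4*x*(z + 1)
  ∂f/∂y = -2*z^2
  ∂f/∂z = 2*x^2 - 4*y*z.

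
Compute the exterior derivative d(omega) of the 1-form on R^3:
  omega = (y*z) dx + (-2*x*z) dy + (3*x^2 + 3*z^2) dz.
d(omega) = (-3*z) dx ∧ dy + (6*x - y) dx ∧ dz + (2*x) dy ∧ dz

For a 1-form omega = sum_i f_i dx_i, the exterior derivative is
  d(omega) = sum_{i < j} (∂f_j/∂x_i - ∂f_i/∂x_j) dx_i ∧ dx_j.
  coefficient of dx ∧ dy: ∂f_2/∂x - ∂f_1/∂y = ∂(-2*x*z)/∂x - ∂(y*z)/∂y = -3*z
  coefficient of dx ∧ dz: ∂f_3/∂x - ∂f_1/∂z = ∂(3*x^2 + 3*z^2)/∂x - ∂(y*z)/∂z = 6*x - y
  coefficient of dy ∧ dz: ∂f_3/∂y - ∂f_2/∂z = ∂(3*x^2 + 3*z^2)/∂y - ∂(-2*x*z)/∂z = 2*x
Assembling: d(omega) = (-3*z) dx ∧ dy + (6*x - y) dx ∧ dz + (2*x) dy ∧ dz.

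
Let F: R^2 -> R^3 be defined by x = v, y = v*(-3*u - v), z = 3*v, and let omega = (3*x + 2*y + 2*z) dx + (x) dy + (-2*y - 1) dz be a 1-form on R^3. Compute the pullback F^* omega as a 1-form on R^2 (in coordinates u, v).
F^* omega = (-3*v^2) du + (9*u*v + 2*v^2 + 9*v - 3) dv

Using F^*(f dg) = (f ∘ F) d(g ∘ F), substitute each coordinate x_i by F_i(u, v) in f_i, and replace dx_i by d F_i = (∂F_i/∂u) du + (∂F_i/∂v) dv.
  For the x component: f_1(F) = v*(-6*u - 2*v + 9); d F_1 = (0) du + (1) dv
  For the y component: f_2(F) = v; d F_2 = (-3*v) du + (-3*u - 2*v) dv
  For the z component: f_3(F) = 6*u*v + 2*v^2 - 1; d F_3 = (0) du + (3) dv
Combining and collecting du, dv coefficients:
  coeff of du: -3*v^2
  coeff of dv: 9*u*v + 2*v^2 + 9*v - 3
F^* omega = (-3*v^2) du + (9*u*v + 2*v^2 + 9*v - 3) dv.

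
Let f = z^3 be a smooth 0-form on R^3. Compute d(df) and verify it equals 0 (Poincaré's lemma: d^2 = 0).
d(df) = 0

Step 1: df = sum_i (∂f/∂x_i) dx_i = (0) dx + (0) dy + (3*z^2) dz.
Step 2: Apply d again. Using the 1-form formula, the coefficient of dx ∧ dy in d(df) is ∂^2 f/∂x ∂y - ∂^2 f/∂y ∂x = (0) - (0) = 0 (equality of mixed partials for smooth f).
Similarly for dx ∧ dz and dy ∧ dz — all coefficients vanish. So d(df) = 0.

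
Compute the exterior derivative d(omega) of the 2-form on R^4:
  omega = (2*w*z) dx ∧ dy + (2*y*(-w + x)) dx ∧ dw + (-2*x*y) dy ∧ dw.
d(omega) = (2*w) dx ∧ dy ∧ dz + (2*w - 2*x - 2*y + 2*z) dx ∧ dy ∧ dw

For a 2-form omega = sum_{i<j} g_{ij} dx_i ∧ dx_j, the exterior derivative is
  d(omega) = sum_{i<j} d(g_{ij}) ∧ dx_i ∧ dx_j = sum_{i<j, k} (∂g_{ij}/∂x_k) dx_k ∧ dx_i ∧ dx_j.
Expand each term, using dx_k ∧ dx_i ∧ dx_j = sgn(permutation) dx_{(a)} ∧ dx_{(b)} ∧ dx_{(c)} with (a < b < c) sorted:
  d(2*w*z) includes (∂/∂z)(2*w*z) dz = (2*w) dz, which multiplied by dx ∧ dy gives (2*w) dx ∧ dy ∧ dz
  d(2*w*z) includes (∂/∂w)(2*w*z) dw = (2*z) dw, which multiplied by dx ∧ dy gives (2*z) dx ∧ dy ∧ dw
  d(2*y*(-w + x)) includes (∂/∂y)(2*y*(-w + x)) dy = (-2*w + 2*x) dy, which multiplied by dx ∧ dw gives (2*w - 2*x) dx ∧ dy ∧ dw
  d(-2*x*y) includes (∂/∂x)(-2*x*y) dx = (-2*y) dx, which multiplied by dy ∧ dw gives (-2*y) dx ∧ dy ∧ dw
Collecting like 3-forms: d(omega) = (2*w) dx ∧ dy ∧ dz + (2*w - 2*x - 2*y + 2*z) dx ∧ dy ∧ dw.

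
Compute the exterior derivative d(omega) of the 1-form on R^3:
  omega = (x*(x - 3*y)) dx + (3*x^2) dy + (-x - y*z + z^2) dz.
d(omega) = (9*x) dx ∧ dy + (-1) dx ∧ dz + (-z) dy ∧ dz

For a 1-form omega = sum_i f_i dx_i, the exterior derivative is
  d(omega) = sum_{i < j} (∂f_j/∂x_i - ∂f_i/∂x_j) dx_i ∧ dx_j.
  coefficient of dx ∧ dy: ∂f_2/∂x - ∂f_1/∂y = ∂(3*x^2)/∂x - ∂(x*(x - 3*y))/∂y = 9*x
  coefficient of dx ∧ dz: ∂f_3/∂x - ∂f_1/∂z = ∂(-x - y*z + z^2)/∂x - ∂(x*(x - 3*y))/∂z = -1
  coefficient of dy ∧ dz: ∂f_3/∂y - ∂f_2/∂z = ∂(-x - y*z + z^2)/∂y - ∂(3*x^2)/∂z = -z
Assembling: d(omega) = (9*x) dx ∧ dy + (-1) dx ∧ dz + (-z) dy ∧ dz.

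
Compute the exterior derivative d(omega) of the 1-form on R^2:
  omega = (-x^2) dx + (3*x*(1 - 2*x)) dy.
d(omega) = (3 - 12*x) dx ∧ dy

For a 1-form omega = sum_i f_i dx_i, the exterior derivative is
  d(omega) = sum_{i < j} (∂f_j/∂x_i - ∂f_i/∂x_j) dx_i ∧ dx_j.
  coefficient of dx ∧ dy: ∂f_2/∂x - ∂f_1/∂y = ∂(3*x*(1 - 2*x))/∂x - ∂(-x^2)/∂y = 3 - 12*x
Assembling: d(omega) = (3 - 12*x) dx ∧ dy.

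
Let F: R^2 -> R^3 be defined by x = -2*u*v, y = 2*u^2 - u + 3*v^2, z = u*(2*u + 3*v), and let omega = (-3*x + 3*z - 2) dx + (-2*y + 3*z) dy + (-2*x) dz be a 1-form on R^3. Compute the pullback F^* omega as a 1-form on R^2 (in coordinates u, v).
F^* omega = (8*u^3 + 40*u^2*v + 6*u^2 - 42*u*v^2 - 9*u*v - 2*u + 6*v^2 + 4*v) du + (-12*u^3 - 6*u^2*v + 54*u*v^2 + 12*u*v + 4*u - 36*v^3) dv

Using F^*(f dg) = (f ∘ F) d(g ∘ F), substitute each coordinate x_i by F_i(u, v) in f_i, and replace dx_i by d F_i = (∂F_i/∂u) du + (∂F_i/∂v) dv.
  For the x component: f_1(F) = 6*u^2 + 15*u*v - 2; d F_1 = (-2*v) du + (-2*u) dv
  For the y component: f_2(F) = 2*u^2 + 9*u*v + 2*u - 6*v^2; d F_2 = (4*u - 1) du + (6*v) dv
  For the z component: f_3(F) = 4*u*v; d F_3 = (4*u + 3*v) du + (3*u) dv
Combining and collecting du, dv coefficients:
  coeff of du: 8*u^3 + 40*u^2*v + 6*u^2 - 42*u*v^2 - 9*u*v - 2*u + 6*v^2 + 4*v
  coeff of dv: -12*u^3 - 6*u^2*v + 54*u*v^2 + 12*u*v + 4*u - 36*v^3
F^* omega = (8*u^3 + 40*u^2*v + 6*u^2 - 42*u*v^2 - 9*u*v - 2*u + 6*v^2 + 4*v) du + (-12*u^3 - 6*u^2*v + 54*u*v^2 + 12*u*v + 4*u - 36*v^3) dv.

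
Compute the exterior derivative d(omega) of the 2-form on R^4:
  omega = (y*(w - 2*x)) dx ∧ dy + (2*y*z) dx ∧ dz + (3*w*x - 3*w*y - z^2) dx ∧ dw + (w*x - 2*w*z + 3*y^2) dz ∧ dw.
d(omega) = (3*w + y) dx ∧ dy ∧ dw + (-2*z) dx ∧ dy ∧ dz + (w + 2*z) dx ∧ dz ∧ dw + (6*y) dy ∧ dz ∧ dw

For a 2-form omega = sum_{i<j} g_{ij} dx_i ∧ dx_j, the exterior derivative is
  d(omega) = sum_{i<j} d(g_{ij}) ∧ dx_i ∧ dx_j = sum_{i<j, k} (∂g_{ij}/∂x_k) dx_k ∧ dx_i ∧ dx_j.
Expand each term, using dx_k ∧ dx_i ∧ dx_j = sgn(permutation) dx_{(a)} ∧ dx_{(b)} ∧ dx_{(c)} with (a < b < c) sorted:
  d(y*(w - 2*x)) includes (∂/∂w)(y*(w - 2*x)) dw = (y) dw, which multiplied by dx ∧ dy gives (y) dx ∧ dy ∧ dw
  d(2*y*z) includes (∂/∂y)(2*y*z) dy = (2*z) dy, which multiplied by dx ∧ dz gives (-2*z) dx ∧ dy ∧ dz
  d(3*w*x - 3*w*y - z^2) includes (∂/∂y)(3*w*x - 3*w*y - z^2) dy = (-3*w) dy, which multiplied by dx ∧ dw gives (3*w) dx ∧ dy ∧ dw
  d(3*w*x - 3*w*y - z^2) includes (∂/∂z)(3*w*x - 3*w*y - z^2) dz = (-2*z) dz, which multiplied by dx ∧ dw gives (2*z) dx ∧ dz ∧ dw
  d(w*x - 2*w*z + 3*y^2) includes (∂/∂x)(w*x - 2*w*z + 3*y^2) dx = (w) dx, which multiplied by dz ∧ dw gives (w) dx ∧ dz ∧ dw
  d(w*x - 2*w*z + 3*y^2) includes (∂/∂y)(w*x - 2*w*z + 3*y^2) dy = (6*y) dy, which multiplied by dz ∧ dw gives (6*y) dy ∧ dz ∧ dw
Collecting like 3-forms: d(omega) = (3*w + y) dx ∧ dy ∧ dw + (-2*z) dx ∧ dy ∧ dz + (w + 2*z) dx ∧ dz ∧ dw + (6*y) dy ∧ dz ∧ dw.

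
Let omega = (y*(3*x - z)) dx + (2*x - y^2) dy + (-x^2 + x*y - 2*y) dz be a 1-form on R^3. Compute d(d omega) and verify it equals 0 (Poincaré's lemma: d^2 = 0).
d(d omega) = 0

Step 1: d omega = sum_{i<j} (∂f_j/∂x_i - ∂f_i/∂x_j) dx_i ∧ dx_j:
  coeff of dx ∧ dy: -3*x + z + 2
  coeff of dx ∧ dz: -2*x + 2*y
  coeff of dy ∧ dz: x - 2
Step 2: Apply d again to each 2-form coefficient. The only possible 3-form in R^3 is dx ∧ dy ∧ dz, with coefficient
  ∂(coeff of dy∧dz)/∂x - ∂(coeff of dx∧dz)/∂y + ∂(coeff of dx∧dy)/∂z
  = ∂/∂x (x - 2) - ∂/∂y (-2*x + 2*y) + ∂/∂z (-3*x + z + 2).
Each of these terms simplifies to sums of mixed partials that cancel in pairs. The result is 0 (by equality of mixed partials for smooth functions — Schwarz / Clairaut).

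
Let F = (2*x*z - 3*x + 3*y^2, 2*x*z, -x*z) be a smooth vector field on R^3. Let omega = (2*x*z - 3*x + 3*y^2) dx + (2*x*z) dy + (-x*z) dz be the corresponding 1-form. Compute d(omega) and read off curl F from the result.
d(omega) = (-2*x) dy ∧ dz + (2*x + z) dz ∧ dx + (-6*y + 2*z) dx ∧ dy; curl F = (-2*x, 2*x + z, -6*y + 2*z)

d omega = sum_{i<j} (∂f_j/∂x_i - ∂f_i/∂x_j) dx_i ∧ dx_j. Under the identification (dy ∧ dz, dz ∧ dx, dx ∧ dy) ↔ (e_x, e_y, e_z), the coefficients are exactly the components of curl F. Compute:
  ∂R/∂y - ∂Q/∂z = (0) - (2*x) = -2*x
  ∂P/∂z - ∂R/∂x = (2*x) - (-z) = 2*x + z
  ∂Q/∂x - ∂P/∂y = (2*z) - (6*y) = -6*y + 2*z.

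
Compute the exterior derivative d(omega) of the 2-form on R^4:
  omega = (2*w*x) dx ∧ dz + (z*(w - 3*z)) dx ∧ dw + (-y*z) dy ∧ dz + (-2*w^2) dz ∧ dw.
d(omega) = (-w + 2*x + 6*z) dx ∧ dz ∧ dw

For a 2-form omega = sum_{i<j} g_{ij} dx_i ∧ dx_j, the exterior derivative is
  d(omega) = sum_{i<j} d(g_{ij}) ∧ dx_i ∧ dx_j = sum_{i<j, k} (∂g_{ij}/∂x_k) dx_k ∧ dx_i ∧ dx_j.
Expand each term, using dx_k ∧ dx_i ∧ dx_j = sgn(permutation) dx_{(a)} ∧ dx_{(b)} ∧ dx_{(c)} with (a < b < c) sorted:
  d(2*w*x) includes (∂/∂w)(2*w*x) dw = (2*x) dw, which multiplied by dx ∧ dz gives (2*x) dx ∧ dz ∧ dw
  d(z*(w - 3*z)) includes (∂/∂z)(z*(w - 3*z)) dz = (w - 6*z) dz, which multiplied by dx ∧ dw gives (-w + 6*z) dx ∧ dz ∧ dw
Collecting like 3-forms: d(omega) = (-w + 2*x + 6*z) dx ∧ dz ∧ dw.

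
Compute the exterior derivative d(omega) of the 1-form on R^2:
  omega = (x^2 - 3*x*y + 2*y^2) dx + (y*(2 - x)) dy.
d(omega) = (3*x - 5*y) dx ∧ dy

For a 1-form omega = sum_i f_i dx_i, the exterior derivative is
  d(omega) = sum_{i < j} (∂f_j/∂x_i - ∂f_i/∂x_j) dx_i ∧ dx_j.
  coefficient of dx ∧ dy: ∂f_2/∂x - ∂f_1/∂y = ∂(y*(2 - x))/∂x - ∂(x^2 - 3*x*y + 2*y^2)/∂y = 3*x - 5*y
Assembling: d(omega) = (3*x - 5*y) dx ∧ dy.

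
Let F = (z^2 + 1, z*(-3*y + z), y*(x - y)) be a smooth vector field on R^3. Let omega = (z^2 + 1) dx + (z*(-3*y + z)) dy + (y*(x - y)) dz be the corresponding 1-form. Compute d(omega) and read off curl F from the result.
d(omega) = (x + y - 2*z) dy ∧ dz + (-y + 2*z) dz ∧ dx + (0) dx ∧ dy; curl F = (x + y - 2*z, -y + 2*z, 0)

d omega = sum_{i<j} (∂f_j/∂x_i - ∂f_i/∂x_j) dx_i ∧ dx_j. Under the identification (dy ∧ dz, dz ∧ dx, dx ∧ dy) ↔ (e_x, e_y, e_z), the coefficients are exactly the components of curl F. Compute:
  ∂R/∂y - ∂Q/∂z = (x - 2*y) - (-3*y + 2*z) = x + y - 2*z
  ∂P/∂z - ∂R/∂x = (2*z) - (y) = -y + 2*z
  ∂Q/∂x - ∂P/∂y = (0) - (0) = 0.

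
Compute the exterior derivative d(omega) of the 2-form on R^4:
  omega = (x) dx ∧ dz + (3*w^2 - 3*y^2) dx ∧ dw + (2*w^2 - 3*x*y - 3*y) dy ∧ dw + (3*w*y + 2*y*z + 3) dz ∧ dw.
d(omega) = (3*y) dx ∧ dy ∧ dw + (3*w + 2*z) dy ∧ dz ∧ dw

For a 2-form omega = sum_{i<j} g_{ij} dx_i ∧ dx_j, the exterior derivative is
  d(omega) = sum_{i<j} d(g_{ij}) ∧ dx_i ∧ dx_j = sum_{i<j, k} (∂g_{ij}/∂x_k) dx_k ∧ dx_i ∧ dx_j.
Expand each term, using dx_k ∧ dx_i ∧ dx_j = sgn(permutation) dx_{(a)} ∧ dx_{(b)} ∧ dx_{(c)} with (a < b < c) sorted:
  d(3*w^2 - 3*y^2) includes (∂/∂y)(3*w^2 - 3*y^2) dy = (-6*y) dy, which multiplied by dx ∧ dw gives (6*y) dx ∧ dy ∧ dw
  d(2*w^2 - 3*x*y - 3*y) includes (∂/∂x)(2*w^2 - 3*x*y - 3*y) dx = (-3*y) dx, which multiplied by dy ∧ dw gives (-3*y) dx ∧ dy ∧ dw
  d(3*w*y + 2*y*z + 3) includes (∂/∂y)(3*w*y + 2*y*z + 3) dy = (3*w + 2*z) dy, which multiplied by dz ∧ dw gives (3*w + 2*z) dy ∧ dz ∧ dw
Collecting like 3-forms: d(omega) = (3*y) dx ∧ dy ∧ dw + (3*w + 2*z) dy ∧ dz ∧ dw.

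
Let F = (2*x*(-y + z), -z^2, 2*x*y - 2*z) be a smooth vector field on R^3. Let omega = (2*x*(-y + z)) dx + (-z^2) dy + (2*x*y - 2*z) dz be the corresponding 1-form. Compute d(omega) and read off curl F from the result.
d(omega) = (2*x + 2*z) dy ∧ dz + (2*x - 2*y) dz ∧ dx + (2*x) dx ∧ dy; curl F = (2*x + 2*z, 2*x - 2*y, 2*x)

d omega = sum_{i<j} (∂f_j/∂x_i - ∂f_i/∂x_j) dx_i ∧ dx_j. Under the identification (dy ∧ dz, dz ∧ dx, dx ∧ dy) ↔ (e_x, e_y, e_z), the coefficients are exactly the components of curl F. Compute:
  ∂R/∂y - ∂Q/∂z = (2*x) - (-2*z) = 2*x + 2*z
  ∂P/∂z - ∂R/∂x = (2*x) - (2*y) = 2*x - 2*y
  ∂Q/∂x - ∂P/∂y = (0) - (-2*x) = 2*x.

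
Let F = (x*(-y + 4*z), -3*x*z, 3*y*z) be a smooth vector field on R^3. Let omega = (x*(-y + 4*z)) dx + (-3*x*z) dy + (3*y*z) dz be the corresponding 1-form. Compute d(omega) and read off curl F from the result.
d(omega) = (3*x + 3*z) dy ∧ dz + (4*x) dz ∧ dx + (x - 3*z) dx ∧ dy; curl F = (3*x + 3*z, 4*x, x - 3*z)

d omega = sum_{i<j} (∂f_j/∂x_i - ∂f_i/∂x_j) dx_i ∧ dx_j. Under the identification (dy ∧ dz, dz ∧ dx, dx ∧ dy) ↔ (e_x, e_y, e_z), the coefficients are exactly the components of curl F. Compute:
  ∂R/∂y - ∂Q/∂z = (3*z) - (-3*x) = 3*x + 3*z
  ∂P/∂z - ∂R/∂x = (4*x) - (0) = 4*x
  ∂Q/∂x - ∂P/∂y = (-3*z) - (-x) = x - 3*z.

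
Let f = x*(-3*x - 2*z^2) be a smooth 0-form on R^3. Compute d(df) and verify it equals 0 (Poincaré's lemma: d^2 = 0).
d(df) = 0

Step 1: df = sum_i (∂f/∂x_i) dx_i = (-6*x - 2*z^2) dx + (0) dy + (-4*x*z) dz.
Step 2: Apply d again. Using the 1-form formula, the coefficient of dx ∧ dy in d(df) is ∂^2 f/∂x ∂y - ∂^2 f/∂y ∂x = (0) - (0) = 0 (equality of mixed partials for smooth f).
Similarly for dx ∧ dz and dy ∧ dz — all coefficients vanish. So d(df) = 0.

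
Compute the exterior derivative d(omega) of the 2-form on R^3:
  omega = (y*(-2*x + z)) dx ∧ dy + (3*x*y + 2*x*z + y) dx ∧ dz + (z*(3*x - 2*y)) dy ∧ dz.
d(omega) = (-3*x + y + 3*z - 1) dx ∧ dy ∧ dz

For a 2-form omega = sum_{i<j} g_{ij} dx_i ∧ dx_j, the exterior derivative is
  d(omega) = sum_{i<j} d(g_{ij}) ∧ dx_i ∧ dx_j = sum_{i<j, k} (∂g_{ij}/∂x_k) dx_k ∧ dx_i ∧ dx_j.
Expand each term, using dx_k ∧ dx_i ∧ dx_j = sgn(permutation) dx_{(a)} ∧ dx_{(b)} ∧ dx_{(c)} with (a < b < c) sorted:
  d(y*(-2*x + z)) includes (∂/∂z)(y*(-2*x + z)) dz = (y) dz, which multiplied by dx ∧ dy gives (y) dx ∧ dy ∧ dz
  d(3*x*y + 2*x*z + y) includes (∂/∂y)(3*x*y + 2*x*z + y) dy = (3*x + 1) dy, which multiplied by dx ∧ dz gives (-3*x - 1) dx ∧ dy ∧ dz
  d(z*(3*x - 2*y)) includes (∂/∂x)(z*(3*x - 2*y)) dx = (3*z) dx, which multiplied by dy ∧ dz gives (3*z) dx ∧ dy ∧ dz
Collecting like 3-forms: d(omega) = (-3*x + y + 3*z - 1) dx ∧ dy ∧ dz.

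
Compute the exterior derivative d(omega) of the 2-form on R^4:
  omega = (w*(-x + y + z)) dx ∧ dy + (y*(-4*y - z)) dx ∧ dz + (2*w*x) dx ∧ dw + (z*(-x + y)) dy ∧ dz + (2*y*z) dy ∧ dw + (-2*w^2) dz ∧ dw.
d(omega) = (w + 8*y) dx ∧ dy ∧ dz + (-x + y + z) dx ∧ dy ∧ dw + (-2*y) dy ∧ dz ∧ dw

For a 2-form omega = sum_{i<j} g_{ij} dx_i ∧ dx_j, the exterior derivative is
  d(omega) = sum_{i<j} d(g_{ij}) ∧ dx_i ∧ dx_j = sum_{i<j, k} (∂g_{ij}/∂x_k) dx_k ∧ dx_i ∧ dx_j.
Expand each term, using dx_k ∧ dx_i ∧ dx_j = sgn(permutation) dx_{(a)} ∧ dx_{(b)} ∧ dx_{(c)} with (a < b < c) sorted:
  d(w*(-x + y + z)) includes (∂/∂z)(w*(-x + y + z)) dz = (w) dz, which multiplied by dx ∧ dy gives (w) dx ∧ dy ∧ dz
  d(w*(-x + y + z)) includes (∂/∂w)(w*(-x + y + z)) dw = (-x + y + z) dw, which multiplied by dx ∧ dy gives (-x + y + z) dx ∧ dy ∧ dw
  d(y*(-4*y - z)) includes (∂/∂y)(y*(-4*y - z)) dy = (-8*y - z) dy, which multiplied by dx ∧ dz gives (8*y + z) dx ∧ dy ∧ dz
  d(z*(-x + y)) includes (∂/∂x)(z*(-x + y)) dx = (-z) dx, which multiplied by dy ∧ dz gives (-z) dx ∧ dy ∧ dz
  d(2*y*z) includes (∂/∂z)(2*y*z) dz = (2*y) dz, which multiplied by dy ∧ dw gives (-2*y) dy ∧ dz ∧ dw
Collecting like 3-forms: d(omega) = (w + 8*y) dx ∧ dy ∧ dz + (-x + y + z) dx ∧ dy ∧ dw + (-2*y) dy ∧ dz ∧ dw.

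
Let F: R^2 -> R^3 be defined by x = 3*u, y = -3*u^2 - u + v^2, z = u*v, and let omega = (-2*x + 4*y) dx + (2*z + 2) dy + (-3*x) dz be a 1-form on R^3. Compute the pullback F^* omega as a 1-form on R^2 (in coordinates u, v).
F^* omega = (-12*u^2*v - 36*u^2 - 11*u*v - 42*u + 12*v^2 - 2) du + (-9*u^2 + 4*u*v^2 + 4*v) dv

Using F^*(f dg) = (f ∘ F) d(g ∘ F), substitute each coordinate x_i by F_i(u, v) in f_i, and replace dx_i by d F_i = (∂F_i/∂u) du + (∂F_i/∂v) dv.
  For the x component: f_1(F) = -12*u^2 - 10*u + 4*v^2; d F_1 = (3) du + (0) dv
  For the y component: f_2(F) = 2*u*v + 2; d F_2 = (-6*u - 1) du + (2*v) dv
  For the z component: f_3(F) = -9*u; d F_3 = (v) du + (u) dv
Combining and collecting du, dv coefficients:
  coeff of du: -12*u^2*v - 36*u^2 - 11*u*v - 42*u + 12*v^2 - 2
  coeff of dv: -9*u^2 + 4*u*v^2 + 4*v
F^* omega = (-12*u^2*v - 36*u^2 - 11*u*v - 42*u + 12*v^2 - 2) du + (-9*u^2 + 4*u*v^2 + 4*v) dv.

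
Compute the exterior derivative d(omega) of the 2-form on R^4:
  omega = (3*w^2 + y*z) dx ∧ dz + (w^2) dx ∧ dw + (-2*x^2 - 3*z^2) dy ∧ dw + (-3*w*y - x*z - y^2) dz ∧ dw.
d(omega) = (-z) dx ∧ dy ∧ dz + (6*w - z) dx ∧ dz ∧ dw + (-4*x) dx ∧ dy ∧ dw + (-3*w - 2*y + 6*z) dy ∧ dz ∧ dw

For a 2-form omega = sum_{i<j} g_{ij} dx_i ∧ dx_j, the exterior derivative is
  d(omega) = sum_{i<j} d(g_{ij}) ∧ dx_i ∧ dx_j = sum_{i<j, k} (∂g_{ij}/∂x_k) dx_k ∧ dx_i ∧ dx_j.
Expand each term, using dx_k ∧ dx_i ∧ dx_j = sgn(permutation) dx_{(a)} ∧ dx_{(b)} ∧ dx_{(c)} with (a < b < c) sorted:
  d(3*w^2 + y*z) includes (∂/∂y)(3*w^2 + y*z) dy = (z) dy, which multiplied by dx ∧ dz gives (-z) dx ∧ dy ∧ dz
  d(3*w^2 + y*z) includes (∂/∂w)(3*w^2 + y*z) dw = (6*w) dw, which multiplied by dx ∧ dz gives (6*w) dx ∧ dz ∧ dw
  d(-2*x^2 - 3*z^2) includes (∂/∂x)(-2*x^2 - 3*z^2) dx = (-4*x) dx, which multiplied by dy ∧ dw gives (-4*x) dx ∧ dy ∧ dw
  d(-2*x^2 - 3*z^2) includes (∂/∂z)(-2*x^2 - 3*z^2) dz = (-6*z) dz, which multiplied by dy ∧ dw gives (6*z) dy ∧ dz ∧ dw
  d(-3*w*y - x*z - y^2) includes (∂/∂x)(-3*w*y - x*z - y^2) dx = (-z) dx, which multiplied by dz ∧ dw gives (-z) dx ∧ dz ∧ dw
  d(-3*w*y - x*z - y^2) includes (∂/∂y)(-3*w*y - x*z - y^2) dy = (-3*w - 2*y) dy, which multiplied by dz ∧ dw gives (-3*w - 2*y) dy ∧ dz ∧ dw
Collecting like 3-forms: d(omega) = (-z) dx ∧ dy ∧ dz + (6*w - z) dx ∧ dz ∧ dw + (-4*x) dx ∧ dy ∧ dw + (-3*w - 2*y + 6*z) dy ∧ dz ∧ dw.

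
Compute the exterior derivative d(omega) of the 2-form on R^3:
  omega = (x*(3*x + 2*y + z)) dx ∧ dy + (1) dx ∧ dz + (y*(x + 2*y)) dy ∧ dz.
d(omega) = (x + y) dx ∧ dy ∧ dz

For a 2-form omega = sum_{i<j} g_{ij} dx_i ∧ dx_j, the exterior derivative is
  d(omega) = sum_{i<j} d(g_{ij}) ∧ dx_i ∧ dx_j = sum_{i<j, k} (∂g_{ij}/∂x_k) dx_k ∧ dx_i ∧ dx_j.
Expand each term, using dx_k ∧ dx_i ∧ dx_j = sgn(permutation) dx_{(a)} ∧ dx_{(b)} ∧ dx_{(c)} with (a < b < c) sorted:
  d(x*(3*x + 2*y + z)) includes (∂/∂z)(x*(3*x + 2*y + z)) dz = (x) dz, which multiplied by dx ∧ dy gives (x) dx ∧ dy ∧ dz
  d(y*(x + 2*y)) includes (∂/∂x)(y*(x + 2*y)) dx = (y) dx, which multiplied by dy ∧ dz gives (y) dx ∧ dy ∧ dz
Collecting like 3-forms: d(omega) = (x + y) dx ∧ dy ∧ dz.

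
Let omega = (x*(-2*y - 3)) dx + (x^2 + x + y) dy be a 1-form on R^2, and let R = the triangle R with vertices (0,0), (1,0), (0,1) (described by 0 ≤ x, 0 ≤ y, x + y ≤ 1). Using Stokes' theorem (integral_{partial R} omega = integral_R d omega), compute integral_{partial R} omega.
integral_(partial R) omega = 7/6

Stokes: integral_partial_R omega = integral_R d omega with d omega = (∂Q/∂x - ∂P/∂y) dx ∧ dy.
  ∂Q/∂x = 2*x + 1
  ∂P/∂y = -2*x
  integrand = ∂Q/∂x - ∂P/∂y = 4*x + 1.
Integrating over R: integral_0^1 integral_0^{1-x} (4*x + 1) dy dx = 7/6.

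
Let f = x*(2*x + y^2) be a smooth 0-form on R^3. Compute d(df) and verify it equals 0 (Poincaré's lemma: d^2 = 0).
d(df) = 0

Step 1: df = sum_i (∂f/∂x_i) dx_i = (4*x + y^2) dx + (2*x*y) dy + (0) dz.
Step 2: Apply d again. Using the 1-form formula, the coefficient of dx ∧ dy in d(df) is ∂^2 f/∂x ∂y - ∂^2 f/∂y ∂x = (2*y) - (2*y) = 0 (equality of mixed partials for smooth f).
Similarly for dx ∧ dz and dy ∧ dz — all coefficients vanish. So d(df) = 0.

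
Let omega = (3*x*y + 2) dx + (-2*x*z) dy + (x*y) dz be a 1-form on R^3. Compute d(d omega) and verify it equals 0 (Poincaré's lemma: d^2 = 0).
d(d omega) = 0

Step 1: d omega = sum_{i<j} (∂f_j/∂x_i - ∂f_i/∂x_j) dx_i ∧ dx_j:
  coeff of dx ∧ dy: -3*x - 2*z
  coeff of dx ∧ dz: y
  coeff of dy ∧ dz: 3*x
Step 2: Apply d again to each 2-form coefficient. The only possible 3-form in R^3 is dx ∧ dy ∧ dz, with coefficient
  ∂(coeff of dy∧dz)/∂x - ∂(coeff of dx∧dz)/∂y + ∂(coeff of dx∧dy)/∂z
  = ∂/∂x (3*x) - ∂/∂y (y) + ∂/∂z (-3*x - 2*z).
Each of these terms simplifies to sums of mixed partials that cancel in pairs. The result is 0 (by equality of mixed partials for smooth functions — Schwarz / Clairaut).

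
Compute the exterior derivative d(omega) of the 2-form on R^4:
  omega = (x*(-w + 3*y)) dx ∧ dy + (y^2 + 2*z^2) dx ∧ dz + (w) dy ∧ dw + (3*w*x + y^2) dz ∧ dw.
d(omega) = (-x) dx ∧ dy ∧ dw + (-2*y) dx ∧ dy ∧ dz + (3*w) dx ∧ dz ∧ dw + (2*y) dy ∧ dz ∧ dw

For a 2-form omega = sum_{i<j} g_{ij} dx_i ∧ dx_j, the exterior derivative is
  d(omega) = sum_{i<j} d(g_{ij}) ∧ dx_i ∧ dx_j = sum_{i<j, k} (∂g_{ij}/∂x_k) dx_k ∧ dx_i ∧ dx_j.
Expand each term, using dx_k ∧ dx_i ∧ dx_j = sgn(permutation) dx_{(a)} ∧ dx_{(b)} ∧ dx_{(c)} with (a < b < c) sorted:
  d(x*(-w + 3*y)) includes (∂/∂w)(x*(-w + 3*y)) dw = (-x) dw, which multiplied by dx ∧ dy gives (-x) dx ∧ dy ∧ dw
  d(y^2 + 2*z^2) includes (∂/∂y)(y^2 + 2*z^2) dy = (2*y) dy, which multiplied by dx ∧ dz gives (-2*y) dx ∧ dy ∧ dz
  d(3*w*x + y^2) includes (∂/∂x)(3*w*x + y^2) dx = (3*w) dx, which multiplied by dz ∧ dw gives (3*w) dx ∧ dz ∧ dw
  d(3*w*x + y^2) includes (∂/∂y)(3*w*x + y^2) dy = (2*y) dy, which multiplied by dz ∧ dw gives (2*y) dy ∧ dz ∧ dw
Collecting like 3-forms: d(omega) = (-x) dx ∧ dy ∧ dw + (-2*y) dx ∧ dy ∧ dz + (3*w) dx ∧ dz ∧ dw + (2*y) dy ∧ dz ∧ dw.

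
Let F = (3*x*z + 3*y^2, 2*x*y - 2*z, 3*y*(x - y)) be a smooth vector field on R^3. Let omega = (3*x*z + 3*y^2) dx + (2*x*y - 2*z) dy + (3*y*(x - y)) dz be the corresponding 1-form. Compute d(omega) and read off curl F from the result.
d(omega) = (3*x - 6*y + 2) dy ∧ dz + (3*x - 3*y) dz ∧ dx + (-4*y) dx ∧ dy; curl F = (3*x - 6*y + 2, 3*x - 3*y, -4*y)

d omega = sum_{i<j} (∂f_j/∂x_i - ∂f_i/∂x_j) dx_i ∧ dx_j. Under the identification (dy ∧ dz, dz ∧ dx, dx ∧ dy) ↔ (e_x, e_y, e_z), the coefficients are exactly the components of curl F. Compute:
  ∂R/∂y - ∂Q/∂z = (3*x - 6*y) - (-2) = 3*x - 6*y + 2
  ∂P/∂z - ∂R/∂x = (3*x) - (3*y) = 3*x - 3*y
  ∂Q/∂x - ∂P/∂y = (2*y) - (6*y) = -4*y.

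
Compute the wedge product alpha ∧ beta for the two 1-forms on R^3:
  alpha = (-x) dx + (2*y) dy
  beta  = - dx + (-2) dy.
alpha ∧ beta = (2*x + 2*y) dx ∧ dy

Distribute the wedge, using dx_i ∧ dx_j = -dx_j ∧ dx_i and dx_i ∧ dx_i = 0. For each pair (i, j) with i < j, the coefficient of dx_i ∧ dx_j in alpha ∧ beta is (alpha_i * beta_j - alpha_j * beta_i). Collecting: alpha ∧ beta = (2*x + 2*y) dx ∧ dy.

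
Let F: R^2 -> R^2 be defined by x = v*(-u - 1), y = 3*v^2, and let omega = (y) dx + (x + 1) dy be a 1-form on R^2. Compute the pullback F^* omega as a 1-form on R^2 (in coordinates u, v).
F^* omega = (-3*v^3) du + (3*v*(-3*u*v - 3*v + 2)) dv

Using F^*(f dg) = (f ∘ F) d(g ∘ F), substitute each coordinate x_i by F_i(u, v) in f_i, and replace dx_i by d F_i = (∂F_i/∂u) du + (∂F_i/∂v) dv.
  For the x component: f_1(F) = 3*v^2; d F_1 = (-v) du + (-u - 1) dv
  For the y component: f_2(F) = -u*v - v + 1; d F_2 = (0) du + (6*v) dv
Combining and collecting du, dv coefficients:
  coeff of du: -3*v^3
  coeff of dv: 3*v*(-3*u*v - 3*v + 2)
F^* omega = (-3*v^3) du + (3*v*(-3*u*v - 3*v + 2)) dv.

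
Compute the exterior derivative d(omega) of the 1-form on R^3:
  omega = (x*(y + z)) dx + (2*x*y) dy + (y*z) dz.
d(omega) = (-x + 2*y) dx ∧ dy + (-x) dx ∧ dz + (z) dy ∧ dz

For a 1-form omega = sum_i f_i dx_i, the exterior derivative is
  d(omega) = sum_{i < j} (∂f_j/∂x_i - ∂f_i/∂x_j) dx_i ∧ dx_j.
  coefficient of dx ∧ dy: ∂f_2/∂x - ∂f_1/∂y = ∂(2*x*y)/∂x - ∂(x*(y + z))/∂y = -x + 2*y
  coefficient of dx ∧ dz: ∂f_3/∂x - ∂f_1/∂z = ∂(y*z)/∂x - ∂(x*(y + z))/∂z = -x
  coefficient of dy ∧ dz: ∂f_3/∂y - ∂f_2/∂z = ∂(y*z)/∂y - ∂(2*x*y)/∂z = z
Assembling: d(omega) = (-x + 2*y) dx ∧ dy + (-x) dx ∧ dz + (z) dy ∧ dz.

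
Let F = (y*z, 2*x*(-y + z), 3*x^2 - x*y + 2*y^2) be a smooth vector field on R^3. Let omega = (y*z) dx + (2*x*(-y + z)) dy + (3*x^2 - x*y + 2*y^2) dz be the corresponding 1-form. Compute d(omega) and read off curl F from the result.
d(omega) = (-3*x + 4*y) dy ∧ dz + (-6*x + 2*y) dz ∧ dx + (-2*y + z) dx ∧ dy; curl F = (-3*x + 4*y, -6*x + 2*y, -2*y + z)

d omega = sum_{i<j} (∂f_j/∂x_i - ∂f_i/∂x_j) dx_i ∧ dx_j. Under the identification (dy ∧ dz, dz ∧ dx, dx ∧ dy) ↔ (e_x, e_y, e_z), the coefficients are exactly the components of curl F. Compute:
  ∂R/∂y - ∂Q/∂z = (-x + 4*y) - (2*x) = -3*x + 4*y
  ∂P/∂z - ∂R/∂x = (y) - (6*x - y) = -6*x + 2*y
  ∂Q/∂x - ∂P/∂y = (-2*y + 2*z) - (z) = -2*y + z.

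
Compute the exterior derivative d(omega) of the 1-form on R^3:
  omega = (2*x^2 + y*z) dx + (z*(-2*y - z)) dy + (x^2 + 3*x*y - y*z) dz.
d(omega) = (-z) dx ∧ dy + (2*x + 2*y) dx ∧ dz + (3*x + 2*y + z) dy ∧ dz

For a 1-form omega = sum_i f_i dx_i, the exterior derivative is
  d(omega) = sum_{i < j} (∂f_j/∂x_i - ∂f_i/∂x_j) dx_i ∧ dx_j.
  coefficient of dx ∧ dy: ∂f_2/∂x - ∂f_1/∂y = ∂(z*(-2*y - z))/∂x - ∂(2*x^2 + y*z)/∂y = -z
  coefficient of dx ∧ dz: ∂f_3/∂x - ∂f_1/∂z = ∂(x^2 + 3*x*y - y*z)/∂x - ∂(2*x^2 + y*z)/∂z = 2*x + 2*y
  coefficient of dy ∧ dz: ∂f_3/∂y - ∂f_2/∂z = ∂(x^2 + 3*x*y - y*z)/∂y - ∂(z*(-2*y - z))/∂z = 3*x + 2*y + z
Assembling: d(omega) = (-z) dx ∧ dy + (2*x + 2*y) dx ∧ dz + (3*x + 2*y + z) dy ∧ dz.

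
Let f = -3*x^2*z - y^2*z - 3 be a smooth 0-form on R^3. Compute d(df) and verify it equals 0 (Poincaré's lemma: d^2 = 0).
d(df) = 0

Step 1: df = sum_i (∂f/∂x_i) dx_i = (-6*x*z) dx + (-2*y*z) dy + (-3*x^2 - y^2) dz.
Step 2: Apply d again. Using the 1-form formula, the coefficient of dx ∧ dy in d(df) is ∂^2 f/∂x ∂y - ∂^2 f/∂y ∂x = (0) - (0) = 0 (equality of mixed partials for smooth f).
Similarly for dx ∧ dz and dy ∧ dz — all coefficients vanish. So d(df) = 0.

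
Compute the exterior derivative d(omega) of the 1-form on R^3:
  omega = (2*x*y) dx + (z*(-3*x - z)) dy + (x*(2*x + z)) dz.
d(omega) = (-2*x - 3*z) dx ∧ dy + (4*x + z) dx ∧ dz + (3*x + 2*z) dy ∧ dz

For a 1-form omega = sum_i f_i dx_i, the exterior derivative is
  d(omega) = sum_{i < j} (∂f_j/∂x_i - ∂f_i/∂x_j) dx_i ∧ dx_j.
  coefficient of dx ∧ dy: ∂f_2/∂x - ∂f_1/∂y = ∂(z*(-3*x - z))/∂x - ∂(2*x*y)/∂y = -2*x - 3*z
  coefficient of dx ∧ dz: ∂f_3/∂x - ∂f_1/∂z = ∂(x*(2*x + z))/∂x - ∂(2*x*y)/∂z = 4*x + z
  coefficient of dy ∧ dz: ∂f_3/∂y - ∂f_2/∂z = ∂(x*(2*x + z))/∂y - ∂(z*(-3*x - z))/∂z = 3*x + 2*z
Assembling: d(omega) = (-2*x - 3*z) dx ∧ dy + (4*x + z) dx ∧ dz + (3*x + 2*z) dy ∧ dz.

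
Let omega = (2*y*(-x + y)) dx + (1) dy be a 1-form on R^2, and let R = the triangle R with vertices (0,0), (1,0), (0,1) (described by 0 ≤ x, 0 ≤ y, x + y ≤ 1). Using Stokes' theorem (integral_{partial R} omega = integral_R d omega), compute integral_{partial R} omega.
integral_(partial R) omega = -1/3

Stokes: integral_partial_R omega = integral_R d omega with d omega = (∂Q/∂x - ∂P/∂y) dx ∧ dy.
  ∂Q/∂x = 0
  ∂P/∂y = -2*x + 4*y
  integrand = ∂Q/∂x - ∂P/∂y = 2*x - 4*y.
Integrating over R: integral_0^1 integral_0^{1-x} (2*x - 4*y) dy dx = -1/3.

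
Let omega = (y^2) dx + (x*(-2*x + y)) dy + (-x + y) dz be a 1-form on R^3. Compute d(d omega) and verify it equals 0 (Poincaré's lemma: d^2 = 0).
d(d omega) = 0

Step 1: d omega = sum_{i<j} (∂f_j/∂x_i - ∂f_i/∂x_j) dx_i ∧ dx_j:
  coeff of dx ∧ dy: -4*x - y
  coeff of dx ∧ dz: -1
  coeff of dy ∧ dz: 1
Step 2: Apply d again to each 2-form coefficient. The only possible 3-form in R^3 is dx ∧ dy ∧ dz, with coefficient
  ∂(coeff of dy∧dz)/∂x - ∂(coeff of dx∧dz)/∂y + ∂(coeff of dx∧dy)/∂z
  = ∂/∂x (1) - ∂/∂y (-1) + ∂/∂z (-4*x - y).
Each of these terms simplifies to sums of mixed partials that cancel in pairs. The result is 0 (by equality of mixed partials for smooth functions — Schwarz / Clairaut).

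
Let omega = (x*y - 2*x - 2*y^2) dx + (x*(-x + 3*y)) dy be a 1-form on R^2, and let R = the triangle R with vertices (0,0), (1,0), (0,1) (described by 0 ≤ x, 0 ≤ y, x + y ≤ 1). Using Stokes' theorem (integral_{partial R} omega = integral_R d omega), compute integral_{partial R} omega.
integral_(partial R) omega = 2/3

Stokes: integral_partial_R omega = integral_R d omega with d omega = (∂Q/∂x - ∂P/∂y) dx ∧ dy.
  ∂Q/∂x = -2*x + 3*y
  ∂P/∂y = x - 4*y
  integrand = ∂Q/∂x - ∂P/∂y = -3*x + 7*y.
Integrating over R: integral_0^1 integral_0^{1-x} (-3*x + 7*y) dy dx = 2/3.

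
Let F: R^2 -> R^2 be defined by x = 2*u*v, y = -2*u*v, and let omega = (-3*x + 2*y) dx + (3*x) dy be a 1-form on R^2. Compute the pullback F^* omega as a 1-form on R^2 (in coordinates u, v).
F^* omega = (-32*u*v^2) du + (-32*u^2*v) dv

Using F^*(f dg) = (f ∘ F) d(g ∘ F), substitute each coordinate x_i by F_i(u, v) in f_i, and replace dx_i by d F_i = (∂F_i/∂u) du + (∂F_i/∂v) dv.
  For the x component: f_1(F) = -10*u*v; d F_1 = (2*v) du + (2*u) dv
  For the y component: f_2(F) = 6*u*v; d F_2 = (-2*v) du + (-2*u) dv
Combining and collecting du, dv coefficients:
  coeff of du: -32*u*v^2
  coeff of dv: -32*u^2*v
F^* omega = (-32*u*v^2) du + (-32*u^2*v) dv.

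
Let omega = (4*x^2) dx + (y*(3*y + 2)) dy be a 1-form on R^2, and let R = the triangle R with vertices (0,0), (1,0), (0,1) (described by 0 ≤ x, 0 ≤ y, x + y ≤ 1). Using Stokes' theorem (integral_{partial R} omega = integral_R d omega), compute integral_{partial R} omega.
integral_(partial R) omega = 0

Stokes: integral_partial_R omega = integral_R d omega with d omega = (∂Q/∂x - ∂P/∂y) dx ∧ dy.
  ∂Q/∂x = 0
  ∂P/∂y = 0
  integrand = ∂Q/∂x - ∂P/∂y = 0.
Integrating over R: integral_0^1 integral_0^{1-x} (0) dy dx = 0.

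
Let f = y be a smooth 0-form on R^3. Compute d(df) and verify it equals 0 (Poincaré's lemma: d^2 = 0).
d(df) = 0

Step 1: df = sum_i (∂f/∂x_i) dx_i = (0) dx + (1) dy + (0) dz.
Step 2: Apply d again. Using the 1-form formula, the coefficient of dx ∧ dy in d(df) is ∂^2 f/∂x ∂y - ∂^2 f/∂y ∂x = (0) - (0) = 0 (equality of mixed partials for smooth f).
Similarly for dx ∧ dz and dy ∧ dz — all coefficients vanish. So d(df) = 0.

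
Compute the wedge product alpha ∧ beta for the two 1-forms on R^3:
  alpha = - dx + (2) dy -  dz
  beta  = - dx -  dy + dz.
alpha ∧ beta = (3) dx ∧ dy + (-2) dx ∧ dz + (1) dy ∧ dz

Distribute the wedge, using dx_i ∧ dx_j = -dx_j ∧ dx_i and dx_i ∧ dx_i = 0. For each pair (i, j) with i < j, the coefficient of dx_i ∧ dx_j in alpha ∧ beta is (alpha_i * beta_j - alpha_j * beta_i). Collecting: alpha ∧ beta = (3) dx ∧ dy + (-2) dx ∧ dz + (1) dy ∧ dz.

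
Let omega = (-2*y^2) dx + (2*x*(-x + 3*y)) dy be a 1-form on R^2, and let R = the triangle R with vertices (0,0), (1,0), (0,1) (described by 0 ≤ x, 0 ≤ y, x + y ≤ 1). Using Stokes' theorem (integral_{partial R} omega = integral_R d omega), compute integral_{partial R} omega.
integral_(partial R) omega = 1

Stokes: integral_partial_R omega = integral_R d omega with d omega = (∂Q/∂x - ∂P/∂y) dx ∧ dy.
  ∂Q/∂x = -4*x + 6*y
  ∂P/∂y = -4*y
  integrand = ∂Q/∂x - ∂P/∂y = -4*x + 10*y.
Integrating over R: integral_0^1 integral_0^{1-x} (-4*x + 10*y) dy dx = 1.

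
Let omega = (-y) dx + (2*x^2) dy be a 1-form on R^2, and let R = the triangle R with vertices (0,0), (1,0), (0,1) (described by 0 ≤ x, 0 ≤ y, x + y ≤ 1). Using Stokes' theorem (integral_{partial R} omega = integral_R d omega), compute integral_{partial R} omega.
integral_(partial R) omega = 7/6

Stokes: integral_partial_R omega = integral_R d omega with d omega = (∂Q/∂x - ∂P/∂y) dx ∧ dy.
  ∂Q/∂x = 4*x
  ∂P/∂y = -1
  integrand = ∂Q/∂x - ∂P/∂y = 4*x + 1.
Integrating over R: integral_0^1 integral_0^{1-x} (4*x + 1) dy dx = 7/6.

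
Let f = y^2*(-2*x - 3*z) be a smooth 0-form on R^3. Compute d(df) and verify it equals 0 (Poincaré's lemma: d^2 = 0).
d(df) = 0

Step 1: df = sum_i (∂f/∂x_i) dx_i = (-2*y^2) dx + (2*y*(-2*x - 3*z)) dy + (-3*y^2) dz.
Step 2: Apply d again. Using the 1-form formula, the coefficient of dx ∧ dy in d(df) is ∂^2 f/∂x ∂y - ∂^2 f/∂y ∂x = (-4*y) - (-4*y) = 0 (equality of mixed partials for smooth f).
Similarly for dx ∧ dz and dy ∧ dz — all coefficients vanish. So d(df) = 0.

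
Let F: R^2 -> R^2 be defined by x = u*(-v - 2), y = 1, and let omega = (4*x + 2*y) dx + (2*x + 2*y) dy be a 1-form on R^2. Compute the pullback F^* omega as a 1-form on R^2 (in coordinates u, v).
F^* omega = (4*u*v^2 + 16*u*v + 16*u - 2*v - 4) du + (2*u*(2*u*v + 4*u - 1)) dv

Using F^*(f dg) = (f ∘ F) d(g ∘ F), substitute each coordinate x_i by F_i(u, v) in f_i, and replace dx_i by d F_i = (∂F_i/∂u) du + (∂F_i/∂v) dv.
  For the x component: f_1(F) = -4*u*v - 8*u + 2; d F_1 = (-v - 2) du + (-u) dv
  For the y component: f_2(F) = -2*u*v - 4*u + 2; d F_2 = (0) du + (0) dv
Combining and collecting du, dv coefficients:
  coeff of du: 4*u*v^2 + 16*u*v + 16*u - 2*v - 4
  coeff of dv: 2*u*(2*u*v + 4*u - 1)
F^* omega = (4*u*v^2 + 16*u*v + 16*u - 2*v - 4) du + (2*u*(2*u*v + 4*u - 1)) dv.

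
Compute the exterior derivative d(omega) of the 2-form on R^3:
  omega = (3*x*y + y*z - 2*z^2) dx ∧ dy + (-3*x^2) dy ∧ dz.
d(omega) = (-6*x + y - 4*z) dx ∧ dy ∧ dz

For a 2-form omega = sum_{i<j} g_{ij} dx_i ∧ dx_j, the exterior derivative is
  d(omega) = sum_{i<j} d(g_{ij}) ∧ dx_i ∧ dx_j = sum_{i<j, k} (∂g_{ij}/∂x_k) dx_k ∧ dx_i ∧ dx_j.
Expand each term, using dx_k ∧ dx_i ∧ dx_j = sgn(permutation) dx_{(a)} ∧ dx_{(b)} ∧ dx_{(c)} with (a < b < c) sorted:
  d(3*x*y + y*z - 2*z^2) includes (∂/∂z)(3*x*y + y*z - 2*z^2) dz = (y - 4*z) dz, which multiplied by dx ∧ dy gives (y - 4*z) dx ∧ dy ∧ dz
  d(-3*x^2) includes (∂/∂x)(-3*x^2) dx = (-6*x) dx, which multiplied by dy ∧ dz gives (-6*x) dx ∧ dy ∧ dz
Collecting like 3-forms: d(omega) = (-6*x + y - 4*z) dx ∧ dy ∧ dz.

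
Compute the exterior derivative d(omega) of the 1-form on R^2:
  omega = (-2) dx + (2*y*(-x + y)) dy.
d(omega) = (-2*y) dx ∧ dy

For a 1-form omega = sum_i f_i dx_i, the exterior derivative is
  d(omega) = sum_{i < j} (∂f_j/∂x_i - ∂f_i/∂x_j) dx_i ∧ dx_j.
  coefficient of dx ∧ dy: ∂f_2/∂x - ∂f_1/∂y = ∂(2*y*(-x + y))/∂x - ∂(-2)/∂y = -2*y
Assembling: d(omega) = (-2*y) dx ∧ dy.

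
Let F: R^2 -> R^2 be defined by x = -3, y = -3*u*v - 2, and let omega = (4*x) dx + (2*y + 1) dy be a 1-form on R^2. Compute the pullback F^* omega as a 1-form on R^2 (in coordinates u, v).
F^* omega = (9*v*(2*u*v + 1)) du + (9*u*(2*u*v + 1)) dv

Using F^*(f dg) = (f ∘ F) d(g ∘ F), substitute each coordinate x_i by F_i(u, v) in f_i, and replace dx_i by d F_i = (∂F_i/∂u) du + (∂F_i/∂v) dv.
  For the x component: f_1(F) = -12; d F_1 = (0) du + (0) dv
  For the y component: f_2(F) = -6*u*v - 3; d F_2 = (-3*v) du + (-3*u) dv
Combining and collecting du, dv coefficients:
  coeff of du: 9*v*(2*u*v + 1)
  coeff of dv: 9*u*(2*u*v + 1)
F^* omega = (9*v*(2*u*v + 1)) du + (9*u*(2*u*v + 1)) dv.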